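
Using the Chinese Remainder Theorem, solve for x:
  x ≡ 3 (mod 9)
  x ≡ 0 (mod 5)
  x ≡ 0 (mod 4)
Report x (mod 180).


Moduli 9, 5, 4 are pairwise coprime; by CRT there is a unique solution modulo M = 9 · 5 · 4 = 180.
Solve pairwise, accumulating the modulus:
  Start with x ≡ 3 (mod 9).
  Combine with x ≡ 0 (mod 5): since gcd(9, 5) = 1, we get a unique residue mod 45.
    Write x = 3 + 9·t and substitute into x ≡ 0 (mod 5): 9·t ≡ 0 − 3 = -3 (mod 5).
    Reduce coefficients mod 5: 4·t ≡ 2 (mod 5).
    The inverse of 4 mod 5 is 4 (since 4·4 = 16 = 3·5 + 1), so t ≡ 4·2 = 8 ≡ 3 (mod 5).
    Then x = 3 + 9·3 = 30, valid modulo lcm(9, 5) = 45: x ≡ 30 (mod 45).
  Combine with x ≡ 0 (mod 4): since gcd(45, 4) = 1, we get a unique residue mod 180.
    Write x = 30 + 45·t and substitute into x ≡ 0 (mod 4): 45·t ≡ 0 − 30 = -30 (mod 4).
    Reduce coefficients mod 4: 1·t ≡ 2 (mod 4).
    So t ≡ 2 (mod 4).
    Then x = 30 + 45·2 = 120, valid modulo lcm(45, 4) = 180: x ≡ 120 (mod 180).
Verify: 120 mod 9 = 3 ✓, 120 mod 5 = 0 ✓, 120 mod 4 = 0 ✓.

x ≡ 120 (mod 180).


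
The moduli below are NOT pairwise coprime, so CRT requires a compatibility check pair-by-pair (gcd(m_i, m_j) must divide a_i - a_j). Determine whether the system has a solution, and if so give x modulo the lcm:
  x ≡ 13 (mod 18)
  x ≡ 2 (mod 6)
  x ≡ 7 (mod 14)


Moduli 18, 6, 14 are not pairwise coprime, so CRT works modulo lcm(m_i) when all pairwise compatibility conditions hold.
Pairwise compatibility: gcd(m_i, m_j) must divide a_i - a_j for every pair.
Merge one congruence at a time:
  Start: x ≡ 13 (mod 18).
  Combine with x ≡ 2 (mod 6): gcd(18, 6) = 6, and 2 - 13 = -11 is NOT divisible by 6.
    ⇒ system is inconsistent (no integer solution).

No solution (the system is inconsistent).


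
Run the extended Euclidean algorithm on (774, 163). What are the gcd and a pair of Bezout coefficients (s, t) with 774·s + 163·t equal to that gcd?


Euclidean algorithm on (774, 163) — divide until remainder is 0:
  774 = 4 · 163 + 122
  163 = 1 · 122 + 41
  122 = 2 · 41 + 40
  41 = 1 · 40 + 1
  40 = 40 · 1 + 0
gcd(774, 163) = 1.
Track Bezout coefficients alongside the remainders: start with r₀ = 774 = a·1 + b·0 (s = 1, t = 0) and r₁ = 163 = a·0 + b·1 (s = 0, t = 1); each new remainder r_{k+1} = r_{k-1} − q_k·r_k inherits s_{k+1} = s_{k-1} − q_k·s_k, t_{k+1} = t_{k-1} − q_k·t_k, so r_k = a·s_k + b·t_k at every step:
  q = 4: r = 122, s = 1 − 4·0 = 1, t = 0 − 4·1 = -4  (check: 774·1 + 163·(-4) = 122)
  q = 1: r = 41, s = 0 − 1·1 = -1, t = 1 − 1·(-4) = 5  (check: 774·(-1) + 163·5 = 41)
  q = 2: r = 40, s = 1 − 2·(-1) = 3, t = -4 − 2·5 = -14  (check: 774·3 + 163·(-14) = 40)
  q = 1: r = 1, s = -1 − 1·3 = -4, t = 5 − 1·(-14) = 19  (check: 774·(-4) + 163·19 = 1)
The row with r = 1 (the gcd) gives the Bezout coefficients s = -4, t = 19.
Result: 774 · (-4) + 163 · (19) = 1.

gcd(774, 163) = 1; s = -4, t = 19 (check: 774·(-4) + 163·19 = 1).


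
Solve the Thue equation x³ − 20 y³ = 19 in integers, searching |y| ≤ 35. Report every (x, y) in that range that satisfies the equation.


The equation is x³ - 20y³ = 19. For fixed y, x³ = 20·y³ + 19, so a solution requires the RHS to be a perfect cube.
Strategy: iterate y from -35 to 35, compute RHS = 20·y³ + 19, and check whether it is a (positive or negative) perfect cube.
Check small values of y:
  y = 0: RHS = 19 is not a perfect cube.
  y = 1: RHS = 39 is not a perfect cube.
  y = -1: RHS = -1 = (-1)³ ⇒ x = -1 works.
  y = 2: RHS = 179 is not a perfect cube.
  y = -2: RHS = -141 is not a perfect cube.
  y = 3: RHS = 559 is not a perfect cube.
  y = -3: RHS = -521 is not a perfect cube.
Continuing the search up to |y| = 35 finds no further solutions beyond those listed.
Collected solutions: (-1, -1).

Solutions (with |y| ≤ 35): (-1, -1).


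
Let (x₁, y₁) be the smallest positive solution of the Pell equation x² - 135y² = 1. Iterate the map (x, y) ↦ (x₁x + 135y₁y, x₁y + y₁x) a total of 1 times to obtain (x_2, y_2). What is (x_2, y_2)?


Step 1: Find the fundamental solution (x₁, y₁) of x² - 135y² = 1.
  Expand √135 as a continued fraction. a₀ = ⌊√135⌋ = 11; iterate m_{k+1} = d_k·a_k − m_k, d_{k+1} = (135 − m_{k+1}²)/d_k, a_{k+1} = ⌊(a₀ + m_{k+1})/d_{k+1}⌋ (starting m₀ = 0, d₀ = 1), with convergents p_k = a_k·p_{k-1} + p_{k-2}, q_k = a_k·q_{k-1} + q_{k-2} (p₋₁ = 1, q₋₁ = 0):
  k = 0: a₀ = 11; p₀/q₀ = 11/1; p₀² − 135·q₀² = 121 − 135 = -14.
  k = 1: m = 11, d = 14, a = ⌊(11 + 11)/14⌋ = 1; p/q = (1·11 + 1)/(1·1 + 0) = 12/1; p² − 135·q² = 144 − 135 = 9.
  k = 2: m = 3, d = 9, a = ⌊(11 + 3)/9⌋ = 1; p/q = (1·12 + 11)/(1·1 + 1) = 23/2; p² − 135·q² = 529 − 540 = -11.
  k = 3: m = 6, d = 11, a = ⌊(11 + 6)/11⌋ = 1; p/q = (1·23 + 12)/(1·2 + 1) = 35/3; p² − 135·q² = 1225 − 1215 = 10.
  k = 4: m = 5, d = 10, a = ⌊(11 + 5)/10⌋ = 1; p/q = (1·35 + 23)/(1·3 + 2) = 58/5; p² − 135·q² = 3364 − 3375 = -11.
  k = 5: m = 5, d = 11, a = ⌊(11 + 5)/11⌋ = 1; p/q = (1·58 + 35)/(1·5 + 3) = 93/8; p² − 135·q² = 8649 − 8640 = 9.
  k = 6: m = 6, d = 9, a = ⌊(11 + 6)/9⌋ = 1; p/q = (1·93 + 58)/(1·8 + 5) = 151/13; p² − 135·q² = 22801 − 22815 = -14.
  k = 7: m = 3, d = 14, a = ⌊(11 + 3)/14⌋ = 1; p/q = (1·151 + 93)/(1·13 + 8) = 244/21; p² − 135·q² = 59536 − 59535 = 1.
  The first convergent with p² − 135·q² = 1 gives the fundamental solution (x₁, y₁) = (244, 21).
Step 2: Apply the recurrence (x_{n+1}, y_{n+1}) = (x₁x_n + 135y₁y_n, x₁y_n + y₁x_n) repeatedly.
  From (x_1, y_1) = (244, 21): x_2 = 244·244 + 135·21·21 = 119071; y_2 = 244·21 + 21·244 = 10248.
Step 3: Verify x_2² - 135·y_2² = 14177903041 - 14177903040 = 1 (should be 1). ✓

(x_1, y_1) = (244, 21); (x_2, y_2) = (119071, 10248).


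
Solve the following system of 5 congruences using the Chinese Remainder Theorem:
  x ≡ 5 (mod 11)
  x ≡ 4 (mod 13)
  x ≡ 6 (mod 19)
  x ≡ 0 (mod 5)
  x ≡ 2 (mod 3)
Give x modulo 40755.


Product of moduli M = 11 · 13 · 19 · 5 · 3 = 40755.
Merge one congruence at a time:
  Start: x ≡ 5 (mod 11).
  Combine with x ≡ 4 (mod 13); new modulus lcm = 143.
    Write x = 5 + 11·t and substitute into x ≡ 4 (mod 13): 11·t ≡ 4 − 5 = -1 (mod 13).
    Reduce coefficients mod 13: 11·t ≡ 12 (mod 13).
    The inverse of 11 mod 13 is 6 (since 11·6 = 66 = 5·13 + 1), so t ≡ 6·12 = 72 ≡ 7 (mod 13).
    Then x = 5 + 11·7 = 82, valid modulo lcm(11, 13) = 143: x ≡ 82 (mod 143).
  Combine with x ≡ 6 (mod 19); new modulus lcm = 2717.
    Write x = 82 + 143·t and substitute into x ≡ 6 (mod 19): 143·t ≡ 6 − 82 = -76 (mod 19).
    Reduce coefficients mod 19: 10·t ≡ 0 (mod 19).
    The inverse of 10 mod 19 is 2 (since 10·2 = 20 = 1·19 + 1), so t ≡ 2·0 = 0 ≡ 0 (mod 19).
    Then x = 82 + 143·0 = 82, valid modulo lcm(143, 19) = 2717: x ≡ 82 (mod 2717).
  Combine with x ≡ 0 (mod 5); new modulus lcm = 13585.
    Write x = 82 + 2717·t and substitute into x ≡ 0 (mod 5): 2717·t ≡ 0 − 82 = -82 (mod 5).
    Reduce coefficients mod 5: 2·t ≡ 3 (mod 5).
    The inverse of 2 mod 5 is 3 (since 2·3 = 6 = 1·5 + 1), so t ≡ 3·3 = 9 ≡ 4 (mod 5).
    Then x = 82 + 2717·4 = 10950, valid modulo lcm(2717, 5) = 13585: x ≡ 10950 (mod 13585).
  Combine with x ≡ 2 (mod 3); new modulus lcm = 40755.
    Write x = 10950 + 13585·t and substitute into x ≡ 2 (mod 3): 13585·t ≡ 2 − 10950 = -10948 (mod 3).
    Reduce coefficients mod 3: 1·t ≡ 2 (mod 3).
    So t ≡ 2 (mod 3).
    Then x = 10950 + 13585·2 = 38120, valid modulo lcm(13585, 3) = 40755: x ≡ 38120 (mod 40755).
Verify against each original: 38120 mod 11 = 5, 38120 mod 13 = 4, 38120 mod 19 = 6, 38120 mod 5 = 0, 38120 mod 3 = 2.

x ≡ 38120 (mod 40755).


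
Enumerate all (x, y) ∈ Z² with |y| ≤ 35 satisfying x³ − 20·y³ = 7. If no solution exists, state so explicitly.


The equation is x³ - 20y³ = 7. For fixed y, x³ = 20·y³ + 7, so a solution requires the RHS to be a perfect cube.
Strategy: iterate y from -35 to 35, compute RHS = 20·y³ + 7, and check whether it is a (positive or negative) perfect cube.
Check small values of y:
  y = 0: RHS = 7 is not a perfect cube.
  y = 1: RHS = 27 = (3)³ ⇒ x = 3 works.
  y = -1: RHS = -13 is not a perfect cube.
  y = 2: RHS = 167 is not a perfect cube.
  y = -2: RHS = -153 is not a perfect cube.
  y = 3: RHS = 547 is not a perfect cube.
  y = -3: RHS = -533 is not a perfect cube.
Continuing the search up to |y| = 35 finds no further solutions beyond those listed.
Collected solutions: (3, 1).

Solutions (with |y| ≤ 35): (3, 1).


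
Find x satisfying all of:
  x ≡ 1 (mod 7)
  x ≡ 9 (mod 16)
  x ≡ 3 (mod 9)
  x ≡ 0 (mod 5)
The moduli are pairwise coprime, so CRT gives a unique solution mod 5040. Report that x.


Product of moduli M = 7 · 16 · 9 · 5 = 5040.
Merge one congruence at a time:
  Start: x ≡ 1 (mod 7).
  Combine with x ≡ 9 (mod 16); new modulus lcm = 112.
    Write x = 1 + 7·t and substitute into x ≡ 9 (mod 16): 7·t ≡ 9 − 1 = 8 (mod 16).
    The inverse of 7 mod 16 is 7 (since 7·7 = 49 = 3·16 + 1), so t ≡ 7·8 = 56 ≡ 8 (mod 16).
    Then x = 1 + 7·8 = 57, valid modulo lcm(7, 16) = 112: x ≡ 57 (mod 112).
  Combine with x ≡ 3 (mod 9); new modulus lcm = 1008.
    Write x = 57 + 112·t and substitute into x ≡ 3 (mod 9): 112·t ≡ 3 − 57 = -54 (mod 9).
    Reduce coefficients mod 9: 4·t ≡ 0 (mod 9).
    The inverse of 4 mod 9 is 7 (since 4·7 = 28 = 3·9 + 1), so t ≡ 7·0 = 0 ≡ 0 (mod 9).
    Then x = 57 + 112·0 = 57, valid modulo lcm(112, 9) = 1008: x ≡ 57 (mod 1008).
  Combine with x ≡ 0 (mod 5); new modulus lcm = 5040.
    Write x = 57 + 1008·t and substitute into x ≡ 0 (mod 5): 1008·t ≡ 0 − 57 = -57 (mod 5).
    Reduce coefficients mod 5: 3·t ≡ 3 (mod 5).
    The inverse of 3 mod 5 is 2 (since 3·2 = 6 = 1·5 + 1), so t ≡ 2·3 = 6 ≡ 1 (mod 5).
    Then x = 57 + 1008·1 = 1065, valid modulo lcm(1008, 5) = 5040: x ≡ 1065 (mod 5040).
Verify against each original: 1065 mod 7 = 1, 1065 mod 16 = 9, 1065 mod 9 = 3, 1065 mod 5 = 0.

x ≡ 1065 (mod 5040).


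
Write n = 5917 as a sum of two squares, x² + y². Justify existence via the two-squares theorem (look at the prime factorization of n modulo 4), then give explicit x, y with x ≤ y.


Step 1: Factor n = 5917 = 61 · 97.
Step 2: Check the mod-4 condition on each prime factor: 61 ≡ 1 (mod 4), exponent 1; 97 ≡ 1 (mod 4), exponent 1.
All primes ≡ 3 (mod 4) appear to even exponent (or don't appear), so by the two-squares theorem n IS expressible as a sum of two squares.
Step 3: Build a representation. Here n = 61 · 97 is a product of primes ≡ 1 (mod 4). Each prime p ≡ 1 (mod 4) is itself a sum of two squares; find a² by testing p − a² for a perfect square:
  61: 61 − 1² = 60, 61 − 2² = 57, 61 − 3² = 52, 61 − 4² = 45, 61 − 5² = 36 = 6² ⇒ 61 = 5² + 6².
  97: 97 − 1² = 96, 97 − 2² = 93, 97 − 3² = 88, 97 − 4² = 81 = 9² ⇒ 97 = 4² + 9².
  Combine using the Brahmagupta–Fibonacci identity (a² + b²)(c² + d²) = (ac − bd)² + (ad + bc)² = (ac + bd)² + (ad − bc)²:
  61 · 97 = 5917: from (5² + 6²)(4² + 9²), take (5·4 − 6·9, 5·9 + 6·4) = (20 − 54, 45 + 24) = (-34, 69); dropping signs (only squares matter) gives (34, 69); check 34² + 69² = 1156 + 4761 = 5917 ✓.
Step 4: Order so x ≤ y and verify: 34² + 69² = 1156 + 4761 = 5917 = n. ✓

n = 5917 = 34² + 69² (one valid representation with x ≤ y).


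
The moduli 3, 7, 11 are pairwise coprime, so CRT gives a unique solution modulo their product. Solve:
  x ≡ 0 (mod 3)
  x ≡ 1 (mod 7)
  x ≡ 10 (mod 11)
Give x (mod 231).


Moduli 3, 7, 11 are pairwise coprime; by CRT there is a unique solution modulo M = 3 · 7 · 11 = 231.
Solve pairwise, accumulating the modulus:
  Start with x ≡ 0 (mod 3).
  Combine with x ≡ 1 (mod 7): since gcd(3, 7) = 1, we get a unique residue mod 21.
    Write x = 0 + 3·t and substitute into x ≡ 1 (mod 7): 3·t ≡ 1 − 0 = 1 (mod 7).
    The inverse of 3 mod 7 is 5 (since 3·5 = 15 = 2·7 + 1), so t ≡ 5·1 = 5 ≡ 5 (mod 7).
    Then x = 0 + 3·5 = 15, valid modulo lcm(3, 7) = 21: x ≡ 15 (mod 21).
  Combine with x ≡ 10 (mod 11): since gcd(21, 11) = 1, we get a unique residue mod 231.
    Write x = 15 + 21·t and substitute into x ≡ 10 (mod 11): 21·t ≡ 10 − 15 = -5 (mod 11).
    Reduce coefficients mod 11: 10·t ≡ 6 (mod 11).
    The inverse of 10 mod 11 is 10 (since 10·10 = 100 = 9·11 + 1), so t ≡ 10·6 = 60 ≡ 5 (mod 11).
    Then x = 15 + 21·5 = 120, valid modulo lcm(21, 11) = 231: x ≡ 120 (mod 231).
Verify: 120 mod 3 = 0 ✓, 120 mod 7 = 1 ✓, 120 mod 11 = 10 ✓.

x ≡ 120 (mod 231).


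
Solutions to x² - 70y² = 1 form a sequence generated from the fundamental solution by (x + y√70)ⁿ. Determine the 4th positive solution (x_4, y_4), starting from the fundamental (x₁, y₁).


Step 1: Find the fundamental solution (x₁, y₁) of x² - 70y² = 1.
  Expand √70 as a continued fraction. a₀ = ⌊√70⌋ = 8; iterate m_{k+1} = d_k·a_k − m_k, d_{k+1} = (70 − m_{k+1}²)/d_k, a_{k+1} = ⌊(a₀ + m_{k+1})/d_{k+1}⌋ (starting m₀ = 0, d₀ = 1), with convergents p_k = a_k·p_{k-1} + p_{k-2}, q_k = a_k·q_{k-1} + q_{k-2} (p₋₁ = 1, q₋₁ = 0):
  k = 0: a₀ = 8; p₀/q₀ = 8/1; p₀² − 70·q₀² = 64 − 70 = -6.
  k = 1: m = 8, d = 6, a = ⌊(8 + 8)/6⌋ = 2; p/q = (2·8 + 1)/(2·1 + 0) = 17/2; p² − 70·q² = 289 − 280 = 9.
  k = 2: m = 4, d = 9, a = ⌊(8 + 4)/9⌋ = 1; p/q = (1·17 + 8)/(1·2 + 1) = 25/3; p² − 70·q² = 625 − 630 = -5.
  k = 3: m = 5, d = 5, a = ⌊(8 + 5)/5⌋ = 2; p/q = (2·25 + 17)/(2·3 + 2) = 67/8; p² − 70·q² = 4489 − 4480 = 9.
  k = 4: m = 5, d = 9, a = ⌊(8 + 5)/9⌋ = 1; p/q = (1·67 + 25)/(1·8 + 3) = 92/11; p² − 70·q² = 8464 − 8470 = -6.
  k = 5: m = 4, d = 6, a = ⌊(8 + 4)/6⌋ = 2; p/q = (2·92 + 67)/(2·11 + 8) = 251/30; p² − 70·q² = 63001 − 63000 = 1.
  The first convergent with p² − 70·q² = 1 gives the fundamental solution (x₁, y₁) = (251, 30).
Step 2: Apply the recurrence (x_{n+1}, y_{n+1}) = (x₁x_n + 70y₁y_n, x₁y_n + y₁x_n) repeatedly.
  From (x_1, y_1) = (251, 30): x_2 = 251·251 + 70·30·30 = 126001; y_2 = 251·30 + 30·251 = 15060.
  From (x_2, y_2) = (126001, 15060): x_3 = 251·126001 + 70·30·15060 = 63252251; y_3 = 251·15060 + 30·126001 = 7560090.
  From (x_3, y_3) = (63252251, 7560090): x_4 = 251·63252251 + 70·30·7560090 = 31752504001; y_4 = 251·7560090 + 30·63252251 = 3795150120.
Step 3: Verify x_4² - 70·y_4² = 1008221510333521008001 - 1008221510333521008000 = 1 (should be 1). ✓

(x_1, y_1) = (251, 30); (x_4, y_4) = (31752504001, 3795150120).


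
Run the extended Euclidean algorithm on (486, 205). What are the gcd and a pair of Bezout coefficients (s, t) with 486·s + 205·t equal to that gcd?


Euclidean algorithm on (486, 205) — divide until remainder is 0:
  486 = 2 · 205 + 76
  205 = 2 · 76 + 53
  76 = 1 · 53 + 23
  53 = 2 · 23 + 7
  23 = 3 · 7 + 2
  7 = 3 · 2 + 1
  2 = 2 · 1 + 0
gcd(486, 205) = 1.
Track Bezout coefficients alongside the remainders: start with r₀ = 486 = a·1 + b·0 (s = 1, t = 0) and r₁ = 205 = a·0 + b·1 (s = 0, t = 1); each new remainder r_{k+1} = r_{k-1} − q_k·r_k inherits s_{k+1} = s_{k-1} − q_k·s_k, t_{k+1} = t_{k-1} − q_k·t_k, so r_k = a·s_k + b·t_k at every step:
  q = 2: r = 76, s = 1 − 2·0 = 1, t = 0 − 2·1 = -2  (check: 486·1 + 205·(-2) = 76)
  q = 2: r = 53, s = 0 − 2·1 = -2, t = 1 − 2·(-2) = 5  (check: 486·(-2) + 205·5 = 53)
  q = 1: r = 23, s = 1 − 1·(-2) = 3, t = -2 − 1·5 = -7  (check: 486·3 + 205·(-7) = 23)
  q = 2: r = 7, s = -2 − 2·3 = -8, t = 5 − 2·(-7) = 19  (check: 486·(-8) + 205·19 = 7)
  q = 3: r = 2, s = 3 − 3·(-8) = 27, t = -7 − 3·19 = -64  (check: 486·27 + 205·(-64) = 2)
  q = 3: r = 1, s = -8 − 3·27 = -89, t = 19 − 3·(-64) = 211  (check: 486·(-89) + 205·211 = 1)
The row with r = 1 (the gcd) gives the Bezout coefficients s = -89, t = 211.
Result: 486 · (-89) + 205 · (211) = 1.

gcd(486, 205) = 1; s = -89, t = 211 (check: 486·(-89) + 205·211 = 1).


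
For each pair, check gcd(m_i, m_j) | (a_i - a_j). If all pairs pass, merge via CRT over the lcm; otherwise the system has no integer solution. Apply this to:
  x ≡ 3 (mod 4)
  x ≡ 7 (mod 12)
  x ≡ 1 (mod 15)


Moduli 4, 12, 15 are not pairwise coprime, so CRT works modulo lcm(m_i) when all pairwise compatibility conditions hold.
Pairwise compatibility: gcd(m_i, m_j) must divide a_i - a_j for every pair.
Merge one congruence at a time:
  Start: x ≡ 3 (mod 4).
  Combine with x ≡ 7 (mod 12): gcd(4, 12) = 4; 7 - 3 = 4, which IS divisible by 4, so compatible.
    Write x = 3 + 4·t and substitute into x ≡ 7 (mod 12): 4·t ≡ 7 − 3 = 4 (mod 12).
    Divide the congruence (and modulus) by g = 4: 1·t ≡ 1 (mod 3).
    So t ≡ 1 (mod 3).
    Then x = 3 + 4·1 = 7, valid modulo lcm(4, 12) = 12: x ≡ 7 (mod 12).
  Combine with x ≡ 1 (mod 15): gcd(12, 15) = 3; 1 - 7 = -6, which IS divisible by 3, so compatible.
    Write x = 7 + 12·t and substitute into x ≡ 1 (mod 15): 12·t ≡ 1 − 7 = -6 (mod 15).
    Divide the congruence (and modulus) by g = 3: 4·t ≡ -2 (mod 5).
    Reduce coefficients mod 5: 4·t ≡ 3 (mod 5).
    The inverse of 4 mod 5 is 4 (since 4·4 = 16 = 3·5 + 1), so t ≡ 4·3 = 12 ≡ 2 (mod 5).
    Then x = 7 + 12·2 = 31, valid modulo lcm(12, 15) = 60: x ≡ 31 (mod 60).
Verify: 31 mod 4 = 3, 31 mod 12 = 7, 31 mod 15 = 1.

x ≡ 31 (mod 60).


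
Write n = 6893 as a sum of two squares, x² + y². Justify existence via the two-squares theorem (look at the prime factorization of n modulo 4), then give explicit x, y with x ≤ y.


Step 1: Factor n = 6893 = 61 · 113.
Step 2: Check the mod-4 condition on each prime factor: 61 ≡ 1 (mod 4), exponent 1; 113 ≡ 1 (mod 4), exponent 1.
All primes ≡ 3 (mod 4) appear to even exponent (or don't appear), so by the two-squares theorem n IS expressible as a sum of two squares.
Step 3: Build a representation. Here n = 61 · 113 is a product of primes ≡ 1 (mod 4). Each prime p ≡ 1 (mod 4) is itself a sum of two squares; find a² by testing p − a² for a perfect square:
  61: 61 − 1² = 60, 61 − 2² = 57, 61 − 3² = 52, 61 − 4² = 45, 61 − 5² = 36 = 6² ⇒ 61 = 5² + 6².
  113: 113 − 1² = 112, 113 − 2² = 109, 113 − 3² = 104, 113 − 4² = 97, 113 − 5² = 88, 113 − 6² = 77, 113 − 7² = 64 = 8² ⇒ 113 = 7² + 8².
  Combine using the Brahmagupta–Fibonacci identity (a² + b²)(c² + d²) = (ac − bd)² + (ad + bc)² = (ac + bd)² + (ad − bc)²:
  61 · 113 = 6893: from (5² + 6²)(7² + 8²), take (5·7 − 6·8, 5·8 + 6·7) = (35 − 48, 40 + 42) = (-13, 82); dropping signs (only squares matter) gives (13, 82); check 13² + 82² = 169 + 6724 = 6893 ✓.
Step 4: Order so x ≤ y and verify: 13² + 82² = 169 + 6724 = 6893 = n. ✓

n = 6893 = 13² + 82² (one valid representation with x ≤ y).


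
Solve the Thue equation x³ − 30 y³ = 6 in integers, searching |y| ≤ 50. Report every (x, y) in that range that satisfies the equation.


The equation is x³ - 30y³ = 6. For fixed y, x³ = 30·y³ + 6, so a solution requires the RHS to be a perfect cube.
Strategy: iterate y from -50 to 50, compute RHS = 30·y³ + 6, and check whether it is a (positive or negative) perfect cube.
Check small values of y:
  y = 0: RHS = 6 is not a perfect cube.
  y = 1: RHS = 36 is not a perfect cube.
  y = -1: RHS = -24 is not a perfect cube.
  y = 2: RHS = 246 is not a perfect cube.
  y = -2: RHS = -234 is not a perfect cube.
  y = 3: RHS = 816 is not a perfect cube.
  y = -3: RHS = -804 is not a perfect cube.
Continuing the search up to |y| = 50 finds no solutions either.
No (x, y) in the scanned range satisfies the equation.

No integer solutions with |y| ≤ 50.


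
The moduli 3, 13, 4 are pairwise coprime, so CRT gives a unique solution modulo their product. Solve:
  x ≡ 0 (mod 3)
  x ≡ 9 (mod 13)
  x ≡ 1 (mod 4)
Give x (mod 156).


Moduli 3, 13, 4 are pairwise coprime; by CRT there is a unique solution modulo M = 3 · 13 · 4 = 156.
Solve pairwise, accumulating the modulus:
  Start with x ≡ 0 (mod 3).
  Combine with x ≡ 9 (mod 13): since gcd(3, 13) = 1, we get a unique residue mod 39.
    Write x = 0 + 3·t and substitute into x ≡ 9 (mod 13): 3·t ≡ 9 − 0 = 9 (mod 13).
    The inverse of 3 mod 13 is 9 (since 3·9 = 27 = 2·13 + 1), so t ≡ 9·9 = 81 ≡ 3 (mod 13).
    Then x = 0 + 3·3 = 9, valid modulo lcm(3, 13) = 39: x ≡ 9 (mod 39).
  Combine with x ≡ 1 (mod 4): since gcd(39, 4) = 1, we get a unique residue mod 156.
    Write x = 9 + 39·t and substitute into x ≡ 1 (mod 4): 39·t ≡ 1 − 9 = -8 (mod 4).
    Reduce coefficients mod 4: 3·t ≡ 0 (mod 4).
    The inverse of 3 mod 4 is 3 (since 3·3 = 9 = 2·4 + 1), so t ≡ 3·0 = 0 ≡ 0 (mod 4).
    Then x = 9 + 39·0 = 9, valid modulo lcm(39, 4) = 156: x ≡ 9 (mod 156).
Verify: 9 mod 3 = 0 ✓, 9 mod 13 = 9 ✓, 9 mod 4 = 1 ✓.

x ≡ 9 (mod 156).


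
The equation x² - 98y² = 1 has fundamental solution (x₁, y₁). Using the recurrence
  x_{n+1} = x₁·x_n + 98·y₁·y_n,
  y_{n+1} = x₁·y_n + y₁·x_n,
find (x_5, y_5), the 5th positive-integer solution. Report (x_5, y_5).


Step 1: Find the fundamental solution (x₁, y₁) of x² - 98y² = 1.
  Expand √98 as a continued fraction. a₀ = ⌊√98⌋ = 9; iterate m_{k+1} = d_k·a_k − m_k, d_{k+1} = (98 − m_{k+1}²)/d_k, a_{k+1} = ⌊(a₀ + m_{k+1})/d_{k+1}⌋ (starting m₀ = 0, d₀ = 1), with convergents p_k = a_k·p_{k-1} + p_{k-2}, q_k = a_k·q_{k-1} + q_{k-2} (p₋₁ = 1, q₋₁ = 0):
  k = 0: a₀ = 9; p₀/q₀ = 9/1; p₀² − 98·q₀² = 81 − 98 = -17.
  k = 1: m = 9, d = 17, a = ⌊(9 + 9)/17⌋ = 1; p/q = (1·9 + 1)/(1·1 + 0) = 10/1; p² − 98·q² = 100 − 98 = 2.
  k = 2: m = 8, d = 2, a = ⌊(9 + 8)/2⌋ = 8; p/q = (8·10 + 9)/(8·1 + 1) = 89/9; p² − 98·q² = 7921 − 7938 = -17.
  k = 3: m = 8, d = 17, a = ⌊(9 + 8)/17⌋ = 1; p/q = (1·89 + 10)/(1·9 + 1) = 99/10; p² − 98·q² = 9801 − 9800 = 1.
  The first convergent with p² − 98·q² = 1 gives the fundamental solution (x₁, y₁) = (99, 10).
Step 2: Apply the recurrence (x_{n+1}, y_{n+1}) = (x₁x_n + 98y₁y_n, x₁y_n + y₁x_n) repeatedly.
  From (x_1, y_1) = (99, 10): x_2 = 99·99 + 98·10·10 = 19601; y_2 = 99·10 + 10·99 = 1980.
  From (x_2, y_2) = (19601, 1980): x_3 = 99·19601 + 98·10·1980 = 3880899; y_3 = 99·1980 + 10·19601 = 392030.
  From (x_3, y_3) = (3880899, 392030): x_4 = 99·3880899 + 98·10·392030 = 768398401; y_4 = 99·392030 + 10·3880899 = 77619960.
  From (x_4, y_4) = (768398401, 77619960): x_5 = 99·768398401 + 98·10·77619960 = 152139002499; y_5 = 99·77619960 + 10·768398401 = 15368360050.
Step 3: Verify x_5² - 98·y_5² = 23146276081390728245001 - 23146276081390728245000 = 1 (should be 1). ✓

(x_1, y_1) = (99, 10); (x_5, y_5) = (152139002499, 15368360050).


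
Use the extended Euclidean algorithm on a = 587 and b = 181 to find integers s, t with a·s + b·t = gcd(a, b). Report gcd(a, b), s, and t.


Euclidean algorithm on (587, 181) — divide until remainder is 0:
  587 = 3 · 181 + 44
  181 = 4 · 44 + 5
  44 = 8 · 5 + 4
  5 = 1 · 4 + 1
  4 = 4 · 1 + 0
gcd(587, 181) = 1.
Track Bezout coefficients alongside the remainders: start with r₀ = 587 = a·1 + b·0 (s = 1, t = 0) and r₁ = 181 = a·0 + b·1 (s = 0, t = 1); each new remainder r_{k+1} = r_{k-1} − q_k·r_k inherits s_{k+1} = s_{k-1} − q_k·s_k, t_{k+1} = t_{k-1} − q_k·t_k, so r_k = a·s_k + b·t_k at every step:
  q = 3: r = 44, s = 1 − 3·0 = 1, t = 0 − 3·1 = -3  (check: 587·1 + 181·(-3) = 44)
  q = 4: r = 5, s = 0 − 4·1 = -4, t = 1 − 4·(-3) = 13  (check: 587·(-4) + 181·13 = 5)
  q = 8: r = 4, s = 1 − 8·(-4) = 33, t = -3 − 8·13 = -107  (check: 587·33 + 181·(-107) = 4)
  q = 1: r = 1, s = -4 − 1·33 = -37, t = 13 − 1·(-107) = 120  (check: 587·(-37) + 181·120 = 1)
The row with r = 1 (the gcd) gives the Bezout coefficients s = -37, t = 120.
Result: 587 · (-37) + 181 · (120) = 1.

gcd(587, 181) = 1; s = -37, t = 120 (check: 587·(-37) + 181·120 = 1).


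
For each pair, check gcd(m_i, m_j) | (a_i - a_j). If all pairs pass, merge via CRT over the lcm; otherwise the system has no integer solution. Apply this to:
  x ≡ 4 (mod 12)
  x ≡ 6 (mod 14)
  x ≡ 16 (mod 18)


Moduli 12, 14, 18 are not pairwise coprime, so CRT works modulo lcm(m_i) when all pairwise compatibility conditions hold.
Pairwise compatibility: gcd(m_i, m_j) must divide a_i - a_j for every pair.
Merge one congruence at a time:
  Start: x ≡ 4 (mod 12).
  Combine with x ≡ 6 (mod 14): gcd(12, 14) = 2; 6 - 4 = 2, which IS divisible by 2, so compatible.
    Write x = 4 + 12·t and substitute into x ≡ 6 (mod 14): 12·t ≡ 6 − 4 = 2 (mod 14).
    Divide the congruence (and modulus) by g = 2: 6·t ≡ 1 (mod 7).
    The inverse of 6 mod 7 is 6 (since 6·6 = 36 = 5·7 + 1), so t ≡ 6·1 = 6 ≡ 6 (mod 7).
    Then x = 4 + 12·6 = 76, valid modulo lcm(12, 14) = 84: x ≡ 76 (mod 84).
  Combine with x ≡ 16 (mod 18): gcd(84, 18) = 6; 16 - 76 = -60, which IS divisible by 6, so compatible.
    Write x = 76 + 84·t and substitute into x ≡ 16 (mod 18): 84·t ≡ 16 − 76 = -60 (mod 18).
    Divide the congruence (and modulus) by g = 6: 14·t ≡ -10 (mod 3).
    Reduce coefficients mod 3: 2·t ≡ 2 (mod 3).
    The inverse of 2 mod 3 is 2 (since 2·2 = 4 = 1·3 + 1), so t ≡ 2·2 = 4 ≡ 1 (mod 3).
    Then x = 76 + 84·1 = 160, valid modulo lcm(84, 18) = 252: x ≡ 160 (mod 252).
Verify: 160 mod 12 = 4, 160 mod 14 = 6, 160 mod 18 = 16.

x ≡ 160 (mod 252).


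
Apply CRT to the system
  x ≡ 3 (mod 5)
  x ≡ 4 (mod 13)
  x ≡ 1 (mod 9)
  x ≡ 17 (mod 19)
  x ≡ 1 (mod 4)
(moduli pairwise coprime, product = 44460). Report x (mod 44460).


Product of moduli M = 5 · 13 · 9 · 19 · 4 = 44460.
Merge one congruence at a time:
  Start: x ≡ 3 (mod 5).
  Combine with x ≡ 4 (mod 13); new modulus lcm = 65.
    Write x = 3 + 5·t and substitute into x ≡ 4 (mod 13): 5·t ≡ 4 − 3 = 1 (mod 13).
    The inverse of 5 mod 13 is 8 (since 5·8 = 40 = 3·13 + 1), so t ≡ 8·1 = 8 ≡ 8 (mod 13).
    Then x = 3 + 5·8 = 43, valid modulo lcm(5, 13) = 65: x ≡ 43 (mod 65).
  Combine with x ≡ 1 (mod 9); new modulus lcm = 585.
    Write x = 43 + 65·t and substitute into x ≡ 1 (mod 9): 65·t ≡ 1 − 43 = -42 (mod 9).
    Reduce coefficients mod 9: 2·t ≡ 3 (mod 9).
    The inverse of 2 mod 9 is 5 (since 2·5 = 10 = 1·9 + 1), so t ≡ 5·3 = 15 ≡ 6 (mod 9).
    Then x = 43 + 65·6 = 433, valid modulo lcm(65, 9) = 585: x ≡ 433 (mod 585).
  Combine with x ≡ 17 (mod 19); new modulus lcm = 11115.
    Write x = 433 + 585·t and substitute into x ≡ 17 (mod 19): 585·t ≡ 17 − 433 = -416 (mod 19).
    Reduce coefficients mod 19: 15·t ≡ 2 (mod 19).
    The inverse of 15 mod 19 is 14 (since 15·14 = 210 = 11·19 + 1), so t ≡ 14·2 = 28 ≡ 9 (mod 19).
    Then x = 433 + 585·9 = 5698, valid modulo lcm(585, 19) = 11115: x ≡ 5698 (mod 11115).
  Combine with x ≡ 1 (mod 4); new modulus lcm = 44460.
    Write x = 5698 + 11115·t and substitute into x ≡ 1 (mod 4): 11115·t ≡ 1 − 5698 = -5697 (mod 4).
    Reduce coefficients mod 4: 3·t ≡ 3 (mod 4).
    The inverse of 3 mod 4 is 3 (since 3·3 = 9 = 2·4 + 1), so t ≡ 3·3 = 9 ≡ 1 (mod 4).
    Then x = 5698 + 11115·1 = 16813, valid modulo lcm(11115, 4) = 44460: x ≡ 16813 (mod 44460).
Verify against each original: 16813 mod 5 = 3, 16813 mod 13 = 4, 16813 mod 9 = 1, 16813 mod 19 = 17, 16813 mod 4 = 1.

x ≡ 16813 (mod 44460).


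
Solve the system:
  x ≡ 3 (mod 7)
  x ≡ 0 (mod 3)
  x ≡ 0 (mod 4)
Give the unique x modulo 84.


Moduli 7, 3, 4 are pairwise coprime; by CRT there is a unique solution modulo M = 7 · 3 · 4 = 84.
Solve pairwise, accumulating the modulus:
  Start with x ≡ 3 (mod 7).
  Combine with x ≡ 0 (mod 3): since gcd(7, 3) = 1, we get a unique residue mod 21.
    Write x = 3 + 7·t and substitute into x ≡ 0 (mod 3): 7·t ≡ 0 − 3 = -3 (mod 3).
    Reduce coefficients mod 3: 1·t ≡ 0 (mod 3).
    So t ≡ 0 (mod 3).
    Then x = 3 + 7·0 = 3, valid modulo lcm(7, 3) = 21: x ≡ 3 (mod 21).
  Combine with x ≡ 0 (mod 4): since gcd(21, 4) = 1, we get a unique residue mod 84.
    Write x = 3 + 21·t and substitute into x ≡ 0 (mod 4): 21·t ≡ 0 − 3 = -3 (mod 4).
    Reduce coefficients mod 4: 1·t ≡ 1 (mod 4).
    So t ≡ 1 (mod 4).
    Then x = 3 + 21·1 = 24, valid modulo lcm(21, 4) = 84: x ≡ 24 (mod 84).
Verify: 24 mod 7 = 3 ✓, 24 mod 3 = 0 ✓, 24 mod 4 = 0 ✓.

x ≡ 24 (mod 84).


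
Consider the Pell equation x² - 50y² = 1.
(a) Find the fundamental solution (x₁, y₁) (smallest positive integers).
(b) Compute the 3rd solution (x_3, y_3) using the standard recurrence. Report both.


Step 1: Find the fundamental solution (x₁, y₁) of x² - 50y² = 1.
  Expand √50 as a continued fraction. a₀ = ⌊√50⌋ = 7; iterate m_{k+1} = d_k·a_k − m_k, d_{k+1} = (50 − m_{k+1}²)/d_k, a_{k+1} = ⌊(a₀ + m_{k+1})/d_{k+1}⌋ (starting m₀ = 0, d₀ = 1), with convergents p_k = a_k·p_{k-1} + p_{k-2}, q_k = a_k·q_{k-1} + q_{k-2} (p₋₁ = 1, q₋₁ = 0):
  k = 0: a₀ = 7; p₀/q₀ = 7/1; p₀² − 50·q₀² = 49 − 50 = -1.
  k = 1: m = 7, d = 1, a = ⌊(7 + 7)/1⌋ = 14; p/q = (14·7 + 1)/(14·1 + 0) = 99/14; p² − 50·q² = 9801 − 9800 = 1.
  The first convergent with p² − 50·q² = 1 gives the fundamental solution (x₁, y₁) = (99, 14).
Step 2: Apply the recurrence (x_{n+1}, y_{n+1}) = (x₁x_n + 50y₁y_n, x₁y_n + y₁x_n) repeatedly.
  From (x_1, y_1) = (99, 14): x_2 = 99·99 + 50·14·14 = 19601; y_2 = 99·14 + 14·99 = 2772.
  From (x_2, y_2) = (19601, 2772): x_3 = 99·19601 + 50·14·2772 = 3880899; y_3 = 99·2772 + 14·19601 = 548842.
Step 3: Verify x_3² - 50·y_3² = 15061377048201 - 15061377048200 = 1 (should be 1). ✓

(x_1, y_1) = (99, 14); (x_3, y_3) = (3880899, 548842).


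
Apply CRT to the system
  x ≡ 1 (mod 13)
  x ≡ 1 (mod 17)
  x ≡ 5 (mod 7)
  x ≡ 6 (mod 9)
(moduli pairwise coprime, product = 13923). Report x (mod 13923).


Product of moduli M = 13 · 17 · 7 · 9 = 13923.
Merge one congruence at a time:
  Start: x ≡ 1 (mod 13).
  Combine with x ≡ 1 (mod 17); new modulus lcm = 221.
    Write x = 1 + 13·t and substitute into x ≡ 1 (mod 17): 13·t ≡ 1 − 1 = 0 (mod 17).
    The inverse of 13 mod 17 is 4 (since 13·4 = 52 = 3·17 + 1), so t ≡ 4·0 = 0 ≡ 0 (mod 17).
    Then x = 1 + 13·0 = 1, valid modulo lcm(13, 17) = 221: x ≡ 1 (mod 221).
  Combine with x ≡ 5 (mod 7); new modulus lcm = 1547.
    Write x = 1 + 221·t and substitute into x ≡ 5 (mod 7): 221·t ≡ 5 − 1 = 4 (mod 7).
    Reduce coefficients mod 7: 4·t ≡ 4 (mod 7).
    The inverse of 4 mod 7 is 2 (since 4·2 = 8 = 1·7 + 1), so t ≡ 2·4 = 8 ≡ 1 (mod 7).
    Then x = 1 + 221·1 = 222, valid modulo lcm(221, 7) = 1547: x ≡ 222 (mod 1547).
  Combine with x ≡ 6 (mod 9); new modulus lcm = 13923.
    Write x = 222 + 1547·t and substitute into x ≡ 6 (mod 9): 1547·t ≡ 6 − 222 = -216 (mod 9).
    Reduce coefficients mod 9: 8·t ≡ 0 (mod 9).
    The inverse of 8 mod 9 is 8 (since 8·8 = 64 = 7·9 + 1), so t ≡ 8·0 = 0 ≡ 0 (mod 9).
    Then x = 222 + 1547·0 = 222, valid modulo lcm(1547, 9) = 13923: x ≡ 222 (mod 13923).
Verify against each original: 222 mod 13 = 1, 222 mod 17 = 1, 222 mod 7 = 5, 222 mod 9 = 6.

x ≡ 222 (mod 13923).


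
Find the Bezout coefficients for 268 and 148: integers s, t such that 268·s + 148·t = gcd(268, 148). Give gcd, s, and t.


Euclidean algorithm on (268, 148) — divide until remainder is 0:
  268 = 1 · 148 + 120
  148 = 1 · 120 + 28
  120 = 4 · 28 + 8
  28 = 3 · 8 + 4
  8 = 2 · 4 + 0
gcd(268, 148) = 4.
Track Bezout coefficients alongside the remainders: start with r₀ = 268 = a·1 + b·0 (s = 1, t = 0) and r₁ = 148 = a·0 + b·1 (s = 0, t = 1); each new remainder r_{k+1} = r_{k-1} − q_k·r_k inherits s_{k+1} = s_{k-1} − q_k·s_k, t_{k+1} = t_{k-1} − q_k·t_k, so r_k = a·s_k + b·t_k at every step:
  q = 1: r = 120, s = 1 − 1·0 = 1, t = 0 − 1·1 = -1  (check: 268·1 + 148·(-1) = 120)
  q = 1: r = 28, s = 0 − 1·1 = -1, t = 1 − 1·(-1) = 2  (check: 268·(-1) + 148·2 = 28)
  q = 4: r = 8, s = 1 − 4·(-1) = 5, t = -1 − 4·2 = -9  (check: 268·5 + 148·(-9) = 8)
  q = 3: r = 4, s = -1 − 3·5 = -16, t = 2 − 3·(-9) = 29  (check: 268·(-16) + 148·29 = 4)
The row with r = 4 (the gcd) gives the Bezout coefficients s = -16, t = 29.
Result: 268 · (-16) + 148 · (29) = 4.

gcd(268, 148) = 4; s = -16, t = 29 (check: 268·(-16) + 148·29 = 4).


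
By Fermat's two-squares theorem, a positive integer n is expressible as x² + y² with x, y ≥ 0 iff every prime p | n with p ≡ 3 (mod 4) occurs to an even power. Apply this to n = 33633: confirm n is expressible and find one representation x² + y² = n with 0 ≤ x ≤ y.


Step 1: Factor n = 33633 = 3^2 · 37 · 101.
Step 2: Check the mod-4 condition on each prime factor: 3 ≡ 3 (mod 4), exponent 2 (must be even); 37 ≡ 1 (mod 4), exponent 1; 101 ≡ 1 (mod 4), exponent 1.
All primes ≡ 3 (mod 4) appear to even exponent (or don't appear), so by the two-squares theorem n IS expressible as a sum of two squares.
Step 3: Build a representation. Group n = k² · m with k = 3 and m = 37 · 101 = 3737 (a product of primes ≡ 1 (mod 4)); a representation of m scales to one of n via (k·x)² + (k·y)² = k²(x² + y²). Each prime p ≡ 1 (mod 4) is itself a sum of two squares; find a² by testing p − a² for a perfect square:
  37: 37 − 1² = 36 = 6² ⇒ 37 = 1² + 6².
  101: 101 − 1² = 100 = 10² ⇒ 101 = 1² + 10².
  Combine using the Brahmagupta–Fibonacci identity (a² + b²)(c² + d²) = (ac − bd)² + (ad + bc)² = (ac + bd)² + (ad − bc)²:
  37 · 101 = 3737: from (1² + 6²)(1² + 10²), take (1·1 − 6·10, 1·10 + 6·1) = (1 − 60, 10 + 6) = (-59, 16); dropping signs (only squares matter) gives (59, 16); check 59² + 16² = 3481 + 256 = 3737 ✓.
  Scale by k = 3: (3·59, 3·16) = (177, 48).
Step 4: Order so x ≤ y and verify: 48² + 177² = 2304 + 31329 = 33633 = n. ✓

n = 33633 = 48² + 177² (one valid representation with x ≤ y).


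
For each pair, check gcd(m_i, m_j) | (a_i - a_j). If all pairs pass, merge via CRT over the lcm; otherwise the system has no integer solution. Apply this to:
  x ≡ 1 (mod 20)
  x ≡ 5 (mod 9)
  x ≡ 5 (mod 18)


Moduli 20, 9, 18 are not pairwise coprime, so CRT works modulo lcm(m_i) when all pairwise compatibility conditions hold.
Pairwise compatibility: gcd(m_i, m_j) must divide a_i - a_j for every pair.
Merge one congruence at a time:
  Start: x ≡ 1 (mod 20).
  Combine with x ≡ 5 (mod 9): gcd(20, 9) = 1; 5 - 1 = 4, which IS divisible by 1, so compatible.
    Write x = 1 + 20·t and substitute into x ≡ 5 (mod 9): 20·t ≡ 5 − 1 = 4 (mod 9).
    Reduce coefficients mod 9: 2·t ≡ 4 (mod 9).
    The inverse of 2 mod 9 is 5 (since 2·5 = 10 = 1·9 + 1), so t ≡ 5·4 = 20 ≡ 2 (mod 9).
    Then x = 1 + 20·2 = 41, valid modulo lcm(20, 9) = 180: x ≡ 41 (mod 180).
  Combine with x ≡ 5 (mod 18): gcd(180, 18) = 18; 5 - 41 = -36, which IS divisible by 18, so compatible.
    Write x = 41 + 180·t and substitute into x ≡ 5 (mod 18): 180·t ≡ 5 − 41 = -36 (mod 18).
    Divide the congruence (and modulus) by g = 18: 10·t ≡ -2 (mod 1).
    Modulo 1 every t works; take t = 0.
    Then x = 41 + 180·0 = 41, valid modulo lcm(180, 18) = 180: x ≡ 41 (mod 180).
Verify: 41 mod 20 = 1, 41 mod 9 = 5, 41 mod 18 = 5.

x ≡ 41 (mod 180).


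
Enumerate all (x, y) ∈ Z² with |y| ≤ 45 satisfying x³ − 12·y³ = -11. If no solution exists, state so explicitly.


The equation is x³ - 12y³ = -11. For fixed y, x³ = 12·y³ − 11, so a solution requires the RHS to be a perfect cube.
Strategy: iterate y from -45 to 45, compute RHS = 12·y³ − 11, and check whether it is a (positive or negative) perfect cube.
Check small values of y:
  y = 0: RHS = -11 is not a perfect cube.
  y = 1: RHS = 1 = (1)³ ⇒ x = 1 works.
  y = -1: RHS = -23 is not a perfect cube.
  y = 2: RHS = 85 is not a perfect cube.
  y = -2: RHS = -107 is not a perfect cube.
  y = 3: RHS = 313 is not a perfect cube.
  y = -3: RHS = -335 is not a perfect cube.
Continuing the search up to |y| = 45 finds no further solutions beyond those listed.
Collected solutions: (1, 1).

Solutions (with |y| ≤ 45): (1, 1).


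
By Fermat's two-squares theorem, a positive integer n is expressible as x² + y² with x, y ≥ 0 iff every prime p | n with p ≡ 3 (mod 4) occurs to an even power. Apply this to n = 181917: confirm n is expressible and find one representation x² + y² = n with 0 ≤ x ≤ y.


Step 1: Factor n = 181917 = 3^2 · 17 · 29 · 41.
Step 2: Check the mod-4 condition on each prime factor: 3 ≡ 3 (mod 4), exponent 2 (must be even); 17 ≡ 1 (mod 4), exponent 1; 29 ≡ 1 (mod 4), exponent 1; 41 ≡ 1 (mod 4), exponent 1.
All primes ≡ 3 (mod 4) appear to even exponent (or don't appear), so by the two-squares theorem n IS expressible as a sum of two squares.
Step 3: Build a representation. Group n = k² · m with k = 3 and m = 17 · 29 · 41 = 20213 (a product of primes ≡ 1 (mod 4)); a representation of m scales to one of n via (k·x)² + (k·y)² = k²(x² + y²). Each prime p ≡ 1 (mod 4) is itself a sum of two squares; find a² by testing p − a² for a perfect square:
  17: 17 − 1² = 16 = 4² ⇒ 17 = 1² + 4².
  29: 29 − 1² = 28, 29 − 2² = 25 = 5² ⇒ 29 = 2² + 5².
  41: 41 − 1² = 40, 41 − 2² = 37, 41 − 3² = 32, 41 − 4² = 25 = 5² ⇒ 41 = 4² + 5².
  Combine using the Brahmagupta–Fibonacci identity (a² + b²)(c² + d²) = (ac − bd)² + (ad + bc)² = (ac + bd)² + (ad − bc)²:
  17 · 29 = 493: from (1² + 4²)(2² + 5²), take (1·2 − 4·5, 1·5 + 4·2) = (2 − 20, 5 + 8) = (-18, 13); dropping signs (only squares matter) gives (18, 13); check 18² + 13² = 324 + 169 = 493 ✓.
  493 · 41 = 20213: from (18² + 13²)(4² + 5²), take (18·4 − 13·5, 18·5 + 13·4) = (72 − 65, 90 + 52) = (7, 142); check 7² + 142² = 49 + 20164 = 20213 ✓.
  Scale by k = 3: (3·7, 3·142) = (21, 426).
Step 4: Order so x ≤ y and verify: 21² + 426² = 441 + 181476 = 181917 = n. ✓

n = 181917 = 21² + 426² (one valid representation with x ≤ y).


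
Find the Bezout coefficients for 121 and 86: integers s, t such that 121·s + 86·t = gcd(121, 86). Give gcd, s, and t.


Euclidean algorithm on (121, 86) — divide until remainder is 0:
  121 = 1 · 86 + 35
  86 = 2 · 35 + 16
  35 = 2 · 16 + 3
  16 = 5 · 3 + 1
  3 = 3 · 1 + 0
gcd(121, 86) = 1.
Track Bezout coefficients alongside the remainders: start with r₀ = 121 = a·1 + b·0 (s = 1, t = 0) and r₁ = 86 = a·0 + b·1 (s = 0, t = 1); each new remainder r_{k+1} = r_{k-1} − q_k·r_k inherits s_{k+1} = s_{k-1} − q_k·s_k, t_{k+1} = t_{k-1} − q_k·t_k, so r_k = a·s_k + b·t_k at every step:
  q = 1: r = 35, s = 1 − 1·0 = 1, t = 0 − 1·1 = -1  (check: 121·1 + 86·(-1) = 35)
  q = 2: r = 16, s = 0 − 2·1 = -2, t = 1 − 2·(-1) = 3  (check: 121·(-2) + 86·3 = 16)
  q = 2: r = 3, s = 1 − 2·(-2) = 5, t = -1 − 2·3 = -7  (check: 121·5 + 86·(-7) = 3)
  q = 5: r = 1, s = -2 − 5·5 = -27, t = 3 − 5·(-7) = 38  (check: 121·(-27) + 86·38 = 1)
The row with r = 1 (the gcd) gives the Bezout coefficients s = -27, t = 38.
Result: 121 · (-27) + 86 · (38) = 1.

gcd(121, 86) = 1; s = -27, t = 38 (check: 121·(-27) + 86·38 = 1).


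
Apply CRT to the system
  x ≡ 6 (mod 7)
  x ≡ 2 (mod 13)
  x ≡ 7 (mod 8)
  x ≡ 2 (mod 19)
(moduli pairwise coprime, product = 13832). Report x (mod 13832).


Product of moduli M = 7 · 13 · 8 · 19 = 13832.
Merge one congruence at a time:
  Start: x ≡ 6 (mod 7).
  Combine with x ≡ 2 (mod 13); new modulus lcm = 91.
    Write x = 6 + 7·t and substitute into x ≡ 2 (mod 13): 7·t ≡ 2 − 6 = -4 (mod 13).
    Reduce coefficients mod 13: 7·t ≡ 9 (mod 13).
    The inverse of 7 mod 13 is 2 (since 7·2 = 14 = 1·13 + 1), so t ≡ 2·9 = 18 ≡ 5 (mod 13).
    Then x = 6 + 7·5 = 41, valid modulo lcm(7, 13) = 91: x ≡ 41 (mod 91).
  Combine with x ≡ 7 (mod 8); new modulus lcm = 728.
    Write x = 41 + 91·t and substitute into x ≡ 7 (mod 8): 91·t ≡ 7 − 41 = -34 (mod 8).
    Reduce coefficients mod 8: 3·t ≡ 6 (mod 8).
    The inverse of 3 mod 8 is 3 (since 3·3 = 9 = 1·8 + 1), so t ≡ 3·6 = 18 ≡ 2 (mod 8).
    Then x = 41 + 91·2 = 223, valid modulo lcm(91, 8) = 728: x ≡ 223 (mod 728).
  Combine with x ≡ 2 (mod 19); new modulus lcm = 13832.
    Write x = 223 + 728·t and substitute into x ≡ 2 (mod 19): 728·t ≡ 2 − 223 = -221 (mod 19).
    Reduce coefficients mod 19: 6·t ≡ 7 (mod 19).
    The inverse of 6 mod 19 is 16 (since 6·16 = 96 = 5·19 + 1), so t ≡ 16·7 = 112 ≡ 17 (mod 19).
    Then x = 223 + 728·17 = 12599, valid modulo lcm(728, 19) = 13832: x ≡ 12599 (mod 13832).
Verify against each original: 12599 mod 7 = 6, 12599 mod 13 = 2, 12599 mod 8 = 7, 12599 mod 19 = 2.

x ≡ 12599 (mod 13832).
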